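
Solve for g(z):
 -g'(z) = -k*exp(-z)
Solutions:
 g(z) = C1 - k*exp(-z)


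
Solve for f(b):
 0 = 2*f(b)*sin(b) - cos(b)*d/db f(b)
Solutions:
 f(b) = C1/cos(b)^2


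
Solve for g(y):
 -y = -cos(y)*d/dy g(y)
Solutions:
 g(y) = C1 + Integral(y/cos(y), y)


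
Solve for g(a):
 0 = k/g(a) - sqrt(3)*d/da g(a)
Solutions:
 g(a) = -sqrt(C1 + 6*sqrt(3)*a*k)/3
 g(a) = sqrt(C1 + 6*sqrt(3)*a*k)/3


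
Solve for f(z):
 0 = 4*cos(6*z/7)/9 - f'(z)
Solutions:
 f(z) = C1 + 14*sin(6*z/7)/27


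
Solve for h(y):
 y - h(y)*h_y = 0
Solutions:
 h(y) = -sqrt(C1 + y^2)
 h(y) = sqrt(C1 + y^2)


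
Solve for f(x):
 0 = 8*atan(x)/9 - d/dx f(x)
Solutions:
 f(x) = C1 + 8*x*atan(x)/9 - 4*log(x^2 + 1)/9


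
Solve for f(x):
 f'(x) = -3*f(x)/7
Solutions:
 f(x) = C1*exp(-3*x/7)


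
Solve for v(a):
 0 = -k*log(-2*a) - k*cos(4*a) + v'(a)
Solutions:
 v(a) = C1 + k*(a*log(-a) - a + a*log(2) + sin(4*a)/4)


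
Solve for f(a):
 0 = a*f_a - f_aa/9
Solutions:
 f(a) = C1 + C2*erfi(3*sqrt(2)*a/2)


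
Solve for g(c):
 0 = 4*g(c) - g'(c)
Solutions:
 g(c) = C1*exp(4*c)


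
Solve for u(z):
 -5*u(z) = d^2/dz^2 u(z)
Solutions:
 u(z) = C1*sin(sqrt(5)*z) + C2*cos(sqrt(5)*z)


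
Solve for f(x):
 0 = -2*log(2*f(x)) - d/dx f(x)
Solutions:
 Integral(1/(log(_y) + log(2)), (_y, f(x)))/2 = C1 - x


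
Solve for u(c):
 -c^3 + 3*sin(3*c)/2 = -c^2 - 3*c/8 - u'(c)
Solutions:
 u(c) = C1 + c^4/4 - c^3/3 - 3*c^2/16 + cos(3*c)/2


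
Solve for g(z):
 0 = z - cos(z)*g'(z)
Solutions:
 g(z) = C1 + Integral(z/cos(z), z)


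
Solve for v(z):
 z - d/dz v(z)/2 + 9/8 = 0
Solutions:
 v(z) = C1 + z^2 + 9*z/4


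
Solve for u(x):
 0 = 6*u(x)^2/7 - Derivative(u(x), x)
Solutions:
 u(x) = -7/(C1 + 6*x)


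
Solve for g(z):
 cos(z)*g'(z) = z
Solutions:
 g(z) = C1 + Integral(z/cos(z), z)


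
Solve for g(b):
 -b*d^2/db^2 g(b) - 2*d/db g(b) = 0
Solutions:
 g(b) = C1 + C2/b


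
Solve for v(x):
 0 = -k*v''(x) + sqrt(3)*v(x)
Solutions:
 v(x) = C1*exp(-3^(1/4)*x*sqrt(1/k)) + C2*exp(3^(1/4)*x*sqrt(1/k))


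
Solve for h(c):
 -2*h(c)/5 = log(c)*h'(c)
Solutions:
 h(c) = C1*exp(-2*li(c)/5)


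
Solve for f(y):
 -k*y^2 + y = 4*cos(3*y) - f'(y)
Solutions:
 f(y) = C1 + k*y^3/3 - y^2/2 + 4*sin(3*y)/3


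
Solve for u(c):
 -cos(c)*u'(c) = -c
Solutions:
 u(c) = C1 + Integral(c/cos(c), c)


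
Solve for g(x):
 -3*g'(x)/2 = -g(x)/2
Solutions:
 g(x) = C1*exp(x/3)


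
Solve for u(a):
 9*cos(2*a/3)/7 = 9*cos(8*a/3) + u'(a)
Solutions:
 u(a) = C1 + 27*sin(2*a/3)/14 - 27*sin(8*a/3)/8


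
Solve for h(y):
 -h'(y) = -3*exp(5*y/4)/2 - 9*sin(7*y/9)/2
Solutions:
 h(y) = C1 + 6*exp(5*y/4)/5 - 81*cos(7*y/9)/14


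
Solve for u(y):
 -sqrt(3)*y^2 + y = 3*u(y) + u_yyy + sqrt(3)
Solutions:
 u(y) = C3*exp(-3^(1/3)*y) - sqrt(3)*y^2/3 + y/3 + (C1*sin(3^(5/6)*y/2) + C2*cos(3^(5/6)*y/2))*exp(3^(1/3)*y/2) - sqrt(3)/3


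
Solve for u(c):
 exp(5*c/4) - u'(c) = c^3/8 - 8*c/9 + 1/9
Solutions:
 u(c) = C1 - c^4/32 + 4*c^2/9 - c/9 + 4*exp(5*c/4)/5


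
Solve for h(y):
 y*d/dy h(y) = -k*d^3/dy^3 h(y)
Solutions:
 h(y) = C1 + Integral(C2*airyai(y*(-1/k)^(1/3)) + C3*airybi(y*(-1/k)^(1/3)), y)


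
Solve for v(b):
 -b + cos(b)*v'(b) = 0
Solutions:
 v(b) = C1 + Integral(b/cos(b), b)


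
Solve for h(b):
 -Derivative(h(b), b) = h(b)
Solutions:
 h(b) = C1*exp(-b)


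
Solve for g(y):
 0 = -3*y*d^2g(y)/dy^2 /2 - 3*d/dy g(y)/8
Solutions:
 g(y) = C1 + C2*y^(3/4)


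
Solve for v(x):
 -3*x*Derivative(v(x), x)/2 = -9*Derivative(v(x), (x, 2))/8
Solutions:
 v(x) = C1 + C2*erfi(sqrt(6)*x/3)


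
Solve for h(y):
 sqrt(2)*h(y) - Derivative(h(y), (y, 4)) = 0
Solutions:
 h(y) = C1*exp(-2^(1/8)*y) + C2*exp(2^(1/8)*y) + C3*sin(2^(1/8)*y) + C4*cos(2^(1/8)*y)


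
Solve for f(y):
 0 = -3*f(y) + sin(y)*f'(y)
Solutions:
 f(y) = C1*(cos(y) - 1)^(3/2)/(cos(y) + 1)^(3/2)


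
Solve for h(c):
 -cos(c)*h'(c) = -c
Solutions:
 h(c) = C1 + Integral(c/cos(c), c)


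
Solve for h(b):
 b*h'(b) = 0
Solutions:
 h(b) = C1


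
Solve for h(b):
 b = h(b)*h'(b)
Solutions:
 h(b) = -sqrt(C1 + b^2)
 h(b) = sqrt(C1 + b^2)


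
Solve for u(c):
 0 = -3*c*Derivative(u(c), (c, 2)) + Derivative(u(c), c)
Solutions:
 u(c) = C1 + C2*c^(4/3)


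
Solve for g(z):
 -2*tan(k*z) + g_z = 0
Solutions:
 g(z) = C1 + 2*Piecewise((-log(cos(k*z))/k, Ne(k, 0)), (0, True))


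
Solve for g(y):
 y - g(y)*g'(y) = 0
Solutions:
 g(y) = -sqrt(C1 + y^2)
 g(y) = sqrt(C1 + y^2)


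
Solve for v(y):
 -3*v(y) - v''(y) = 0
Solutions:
 v(y) = C1*sin(sqrt(3)*y) + C2*cos(sqrt(3)*y)


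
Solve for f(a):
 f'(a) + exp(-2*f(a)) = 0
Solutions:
 f(a) = log(-sqrt(C1 - 2*a))
 f(a) = log(C1 - 2*a)/2


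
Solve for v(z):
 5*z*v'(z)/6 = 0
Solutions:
 v(z) = C1


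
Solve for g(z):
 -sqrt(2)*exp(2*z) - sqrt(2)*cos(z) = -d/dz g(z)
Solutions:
 g(z) = C1 + sqrt(2)*exp(2*z)/2 + sqrt(2)*sin(z)


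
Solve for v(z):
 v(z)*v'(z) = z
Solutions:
 v(z) = -sqrt(C1 + z^2)
 v(z) = sqrt(C1 + z^2)


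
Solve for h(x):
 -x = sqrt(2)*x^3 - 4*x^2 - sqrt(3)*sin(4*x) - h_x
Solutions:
 h(x) = C1 + sqrt(2)*x^4/4 - 4*x^3/3 + x^2/2 + sqrt(3)*cos(4*x)/4


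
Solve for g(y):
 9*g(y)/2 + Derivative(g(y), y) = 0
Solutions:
 g(y) = C1*exp(-9*y/2)


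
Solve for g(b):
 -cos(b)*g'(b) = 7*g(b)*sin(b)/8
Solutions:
 g(b) = C1*cos(b)^(7/8)


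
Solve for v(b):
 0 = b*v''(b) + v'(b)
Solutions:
 v(b) = C1 + C2*log(b)


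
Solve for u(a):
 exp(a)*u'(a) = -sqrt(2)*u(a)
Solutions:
 u(a) = C1*exp(sqrt(2)*exp(-a))


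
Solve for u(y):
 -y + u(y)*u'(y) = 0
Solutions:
 u(y) = -sqrt(C1 + y^2)
 u(y) = sqrt(C1 + y^2)


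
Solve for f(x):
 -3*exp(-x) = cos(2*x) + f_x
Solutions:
 f(x) = C1 - sin(2*x)/2 + 3*exp(-x)


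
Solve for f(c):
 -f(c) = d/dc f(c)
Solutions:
 f(c) = C1*exp(-c)


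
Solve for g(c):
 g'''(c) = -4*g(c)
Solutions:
 g(c) = C3*exp(-2^(2/3)*c) + (C1*sin(2^(2/3)*sqrt(3)*c/2) + C2*cos(2^(2/3)*sqrt(3)*c/2))*exp(2^(2/3)*c/2)


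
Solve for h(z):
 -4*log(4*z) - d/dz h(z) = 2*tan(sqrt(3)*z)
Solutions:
 h(z) = C1 - 4*z*log(z) - 8*z*log(2) + 4*z + 2*sqrt(3)*log(cos(sqrt(3)*z))/3


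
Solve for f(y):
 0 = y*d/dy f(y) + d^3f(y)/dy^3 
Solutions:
 f(y) = C1 + Integral(C2*airyai(-y) + C3*airybi(-y), y)


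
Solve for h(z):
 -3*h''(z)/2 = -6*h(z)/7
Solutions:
 h(z) = C1*exp(-2*sqrt(7)*z/7) + C2*exp(2*sqrt(7)*z/7)


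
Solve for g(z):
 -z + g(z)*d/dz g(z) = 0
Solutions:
 g(z) = -sqrt(C1 + z^2)
 g(z) = sqrt(C1 + z^2)


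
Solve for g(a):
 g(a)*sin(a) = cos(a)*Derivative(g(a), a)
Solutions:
 g(a) = C1/cos(a)


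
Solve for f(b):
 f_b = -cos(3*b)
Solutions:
 f(b) = C1 - sin(3*b)/3


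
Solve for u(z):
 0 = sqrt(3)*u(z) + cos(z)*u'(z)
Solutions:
 u(z) = C1*(sin(z) - 1)^(sqrt(3)/2)/(sin(z) + 1)^(sqrt(3)/2)


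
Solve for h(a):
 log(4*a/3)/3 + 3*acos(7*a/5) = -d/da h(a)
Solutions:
 h(a) = C1 - a*log(a)/3 - 3*a*acos(7*a/5) - a*log(2) + a/3 + a*log(6)/3 + 3*sqrt(25 - 49*a^2)/7


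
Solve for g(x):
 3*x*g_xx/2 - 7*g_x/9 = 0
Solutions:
 g(x) = C1 + C2*x^(41/27)


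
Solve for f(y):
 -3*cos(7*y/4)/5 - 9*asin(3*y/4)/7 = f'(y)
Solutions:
 f(y) = C1 - 9*y*asin(3*y/4)/7 - 3*sqrt(16 - 9*y^2)/7 - 12*sin(7*y/4)/35


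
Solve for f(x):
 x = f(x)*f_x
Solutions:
 f(x) = -sqrt(C1 + x^2)
 f(x) = sqrt(C1 + x^2)


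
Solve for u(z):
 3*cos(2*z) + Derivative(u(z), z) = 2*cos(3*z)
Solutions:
 u(z) = C1 - 3*sin(2*z)/2 + 2*sin(3*z)/3


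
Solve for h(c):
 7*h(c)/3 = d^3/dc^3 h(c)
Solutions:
 h(c) = C3*exp(3^(2/3)*7^(1/3)*c/3) + (C1*sin(3^(1/6)*7^(1/3)*c/2) + C2*cos(3^(1/6)*7^(1/3)*c/2))*exp(-3^(2/3)*7^(1/3)*c/6)


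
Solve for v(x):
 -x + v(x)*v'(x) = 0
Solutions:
 v(x) = -sqrt(C1 + x^2)
 v(x) = sqrt(C1 + x^2)


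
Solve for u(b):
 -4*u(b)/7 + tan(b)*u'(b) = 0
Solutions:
 u(b) = C1*sin(b)^(4/7)


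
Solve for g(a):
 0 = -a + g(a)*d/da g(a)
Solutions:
 g(a) = -sqrt(C1 + a^2)
 g(a) = sqrt(C1 + a^2)


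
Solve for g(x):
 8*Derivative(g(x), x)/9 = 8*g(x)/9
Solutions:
 g(x) = C1*exp(x)


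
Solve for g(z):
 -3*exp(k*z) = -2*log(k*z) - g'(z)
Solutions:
 g(z) = C1 - 2*z*log(k*z) + 2*z + Piecewise((3*exp(k*z)/k, Ne(k, 0)), (3*z, True))


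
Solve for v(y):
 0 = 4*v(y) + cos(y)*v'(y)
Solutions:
 v(y) = C1*(sin(y)^2 - 2*sin(y) + 1)/(sin(y)^2 + 2*sin(y) + 1)


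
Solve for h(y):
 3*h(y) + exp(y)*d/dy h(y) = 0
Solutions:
 h(y) = C1*exp(3*exp(-y))


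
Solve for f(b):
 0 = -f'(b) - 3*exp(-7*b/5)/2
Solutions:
 f(b) = C1 + 15*exp(-7*b/5)/14


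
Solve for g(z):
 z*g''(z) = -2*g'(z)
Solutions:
 g(z) = C1 + C2/z


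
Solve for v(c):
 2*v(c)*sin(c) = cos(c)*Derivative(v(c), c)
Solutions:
 v(c) = C1/cos(c)^2


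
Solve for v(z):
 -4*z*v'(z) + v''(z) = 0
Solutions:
 v(z) = C1 + C2*erfi(sqrt(2)*z)


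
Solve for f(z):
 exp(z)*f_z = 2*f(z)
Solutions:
 f(z) = C1*exp(-2*exp(-z))


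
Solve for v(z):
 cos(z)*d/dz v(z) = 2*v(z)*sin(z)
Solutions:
 v(z) = C1/cos(z)^2


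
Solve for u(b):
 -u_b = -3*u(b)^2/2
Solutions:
 u(b) = -2/(C1 + 3*b)


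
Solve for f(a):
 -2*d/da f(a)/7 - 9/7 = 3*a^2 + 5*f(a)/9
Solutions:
 f(a) = C1*exp(-35*a/18) - 27*a^2/5 + 972*a/175 - 31671/6125


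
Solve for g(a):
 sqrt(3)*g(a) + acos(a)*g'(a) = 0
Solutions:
 g(a) = C1*exp(-sqrt(3)*Integral(1/acos(a), a))


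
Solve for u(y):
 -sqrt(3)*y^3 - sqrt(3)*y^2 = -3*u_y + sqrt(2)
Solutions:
 u(y) = C1 + sqrt(3)*y^4/12 + sqrt(3)*y^3/9 + sqrt(2)*y/3


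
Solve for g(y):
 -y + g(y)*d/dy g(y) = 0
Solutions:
 g(y) = -sqrt(C1 + y^2)
 g(y) = sqrt(C1 + y^2)


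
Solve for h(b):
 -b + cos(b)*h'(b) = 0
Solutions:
 h(b) = C1 + Integral(b/cos(b), b)


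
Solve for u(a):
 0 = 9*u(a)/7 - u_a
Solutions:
 u(a) = C1*exp(9*a/7)


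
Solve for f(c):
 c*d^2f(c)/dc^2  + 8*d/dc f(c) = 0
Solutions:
 f(c) = C1 + C2/c^7


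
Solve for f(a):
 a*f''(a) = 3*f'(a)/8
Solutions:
 f(a) = C1 + C2*a^(11/8)


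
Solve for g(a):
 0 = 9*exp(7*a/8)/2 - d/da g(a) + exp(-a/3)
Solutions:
 g(a) = C1 + 36*exp(7*a/8)/7 - 3*exp(-a/3)


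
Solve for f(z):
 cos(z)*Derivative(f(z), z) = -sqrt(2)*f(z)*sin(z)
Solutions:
 f(z) = C1*cos(z)^(sqrt(2))


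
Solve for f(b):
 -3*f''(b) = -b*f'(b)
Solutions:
 f(b) = C1 + C2*erfi(sqrt(6)*b/6)


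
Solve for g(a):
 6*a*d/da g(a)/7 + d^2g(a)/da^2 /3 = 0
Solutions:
 g(a) = C1 + C2*erf(3*sqrt(7)*a/7)


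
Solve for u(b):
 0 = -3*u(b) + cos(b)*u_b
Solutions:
 u(b) = C1*(sin(b) + 1)^(3/2)/(sin(b) - 1)^(3/2)


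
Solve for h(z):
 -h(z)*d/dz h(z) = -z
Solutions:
 h(z) = -sqrt(C1 + z^2)
 h(z) = sqrt(C1 + z^2)


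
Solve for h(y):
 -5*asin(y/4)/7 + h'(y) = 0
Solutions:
 h(y) = C1 + 5*y*asin(y/4)/7 + 5*sqrt(16 - y^2)/7


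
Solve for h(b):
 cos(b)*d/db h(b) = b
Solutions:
 h(b) = C1 + Integral(b/cos(b), b)


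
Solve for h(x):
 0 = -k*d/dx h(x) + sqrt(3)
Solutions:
 h(x) = C1 + sqrt(3)*x/k


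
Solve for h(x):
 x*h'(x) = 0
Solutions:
 h(x) = C1


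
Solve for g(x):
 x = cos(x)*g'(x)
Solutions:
 g(x) = C1 + Integral(x/cos(x), x)


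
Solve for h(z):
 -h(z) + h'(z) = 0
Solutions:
 h(z) = C1*exp(z)


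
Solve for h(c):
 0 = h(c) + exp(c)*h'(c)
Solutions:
 h(c) = C1*exp(exp(-c))


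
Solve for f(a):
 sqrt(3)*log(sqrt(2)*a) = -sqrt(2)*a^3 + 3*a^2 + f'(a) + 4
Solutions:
 f(a) = C1 + sqrt(2)*a^4/4 - a^3 + sqrt(3)*a*log(a) - 4*a - sqrt(3)*a + sqrt(3)*a*log(2)/2


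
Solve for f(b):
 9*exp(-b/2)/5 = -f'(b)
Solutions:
 f(b) = C1 + 18*exp(-b/2)/5


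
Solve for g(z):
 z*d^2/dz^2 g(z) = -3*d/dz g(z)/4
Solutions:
 g(z) = C1 + C2*z^(1/4)


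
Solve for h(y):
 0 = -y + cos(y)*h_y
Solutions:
 h(y) = C1 + Integral(y/cos(y), y)


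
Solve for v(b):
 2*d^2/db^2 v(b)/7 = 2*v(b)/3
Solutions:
 v(b) = C1*exp(-sqrt(21)*b/3) + C2*exp(sqrt(21)*b/3)


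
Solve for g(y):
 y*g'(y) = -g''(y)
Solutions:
 g(y) = C1 + C2*erf(sqrt(2)*y/2)


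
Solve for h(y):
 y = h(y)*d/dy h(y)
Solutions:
 h(y) = -sqrt(C1 + y^2)
 h(y) = sqrt(C1 + y^2)


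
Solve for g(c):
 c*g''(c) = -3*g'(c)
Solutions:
 g(c) = C1 + C2/c^2


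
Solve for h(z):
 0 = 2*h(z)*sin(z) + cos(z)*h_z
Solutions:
 h(z) = C1*cos(z)^2


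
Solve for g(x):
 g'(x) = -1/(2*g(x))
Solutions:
 g(x) = -sqrt(C1 - x)
 g(x) = sqrt(C1 - x)


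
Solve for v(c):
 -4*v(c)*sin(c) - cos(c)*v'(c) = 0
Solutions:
 v(c) = C1*cos(c)^4


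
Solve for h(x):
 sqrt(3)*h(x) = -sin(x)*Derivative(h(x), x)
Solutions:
 h(x) = C1*(cos(x) + 1)^(sqrt(3)/2)/(cos(x) - 1)^(sqrt(3)/2)


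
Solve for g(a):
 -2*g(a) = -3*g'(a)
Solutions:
 g(a) = C1*exp(2*a/3)


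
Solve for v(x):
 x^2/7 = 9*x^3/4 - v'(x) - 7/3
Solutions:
 v(x) = C1 + 9*x^4/16 - x^3/21 - 7*x/3


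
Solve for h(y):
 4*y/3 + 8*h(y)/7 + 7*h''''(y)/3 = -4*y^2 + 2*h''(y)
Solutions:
 h(y) = -7*y^2/2 - 7*y/6 + (C1*sin(2^(3/4)*3^(1/4)*sqrt(7)*y*sin(atan(sqrt(15)/3)/2)/7) + C2*cos(2^(3/4)*3^(1/4)*sqrt(7)*y*sin(atan(sqrt(15)/3)/2)/7))*exp(-2^(3/4)*3^(1/4)*sqrt(7)*y*cos(atan(sqrt(15)/3)/2)/7) + (C3*sin(2^(3/4)*3^(1/4)*sqrt(7)*y*sin(atan(sqrt(15)/3)/2)/7) + C4*cos(2^(3/4)*3^(1/4)*sqrt(7)*y*sin(atan(sqrt(15)/3)/2)/7))*exp(2^(3/4)*3^(1/4)*sqrt(7)*y*cos(atan(sqrt(15)/3)/2)/7) - 49/4


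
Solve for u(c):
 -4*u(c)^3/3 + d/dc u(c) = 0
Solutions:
 u(c) = -sqrt(6)*sqrt(-1/(C1 + 4*c))/2
 u(c) = sqrt(6)*sqrt(-1/(C1 + 4*c))/2


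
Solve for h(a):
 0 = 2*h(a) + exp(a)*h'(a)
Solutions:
 h(a) = C1*exp(2*exp(-a))


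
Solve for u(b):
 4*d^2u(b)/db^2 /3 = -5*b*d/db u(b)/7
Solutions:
 u(b) = C1 + C2*erf(sqrt(210)*b/28)


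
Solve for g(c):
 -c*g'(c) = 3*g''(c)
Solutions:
 g(c) = C1 + C2*erf(sqrt(6)*c/6)


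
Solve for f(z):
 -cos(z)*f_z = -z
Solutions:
 f(z) = C1 + Integral(z/cos(z), z)


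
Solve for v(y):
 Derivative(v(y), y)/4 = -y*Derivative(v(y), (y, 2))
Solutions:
 v(y) = C1 + C2*y^(3/4)


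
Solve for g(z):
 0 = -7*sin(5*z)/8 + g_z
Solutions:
 g(z) = C1 - 7*cos(5*z)/40


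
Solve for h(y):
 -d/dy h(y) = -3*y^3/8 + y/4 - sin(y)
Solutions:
 h(y) = C1 + 3*y^4/32 - y^2/8 - cos(y)


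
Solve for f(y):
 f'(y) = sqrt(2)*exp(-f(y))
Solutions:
 f(y) = log(C1 + sqrt(2)*y)


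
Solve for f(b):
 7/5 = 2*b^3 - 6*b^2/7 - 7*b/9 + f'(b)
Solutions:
 f(b) = C1 - b^4/2 + 2*b^3/7 + 7*b^2/18 + 7*b/5


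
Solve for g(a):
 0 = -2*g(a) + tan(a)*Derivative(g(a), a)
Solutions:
 g(a) = C1*sin(a)^2


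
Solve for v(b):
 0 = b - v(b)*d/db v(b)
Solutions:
 v(b) = -sqrt(C1 + b^2)
 v(b) = sqrt(C1 + b^2)


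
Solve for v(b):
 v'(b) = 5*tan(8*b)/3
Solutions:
 v(b) = C1 - 5*log(cos(8*b))/24


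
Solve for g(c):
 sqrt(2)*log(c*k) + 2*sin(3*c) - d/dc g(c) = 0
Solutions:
 g(c) = C1 + sqrt(2)*c*(log(c*k) - 1) - 2*cos(3*c)/3


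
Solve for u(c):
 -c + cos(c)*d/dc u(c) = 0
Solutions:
 u(c) = C1 + Integral(c/cos(c), c)


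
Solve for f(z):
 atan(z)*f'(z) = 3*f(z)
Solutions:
 f(z) = C1*exp(3*Integral(1/atan(z), z))


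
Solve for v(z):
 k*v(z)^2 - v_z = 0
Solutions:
 v(z) = -1/(C1 + k*z)


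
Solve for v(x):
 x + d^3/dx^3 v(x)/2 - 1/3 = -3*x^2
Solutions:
 v(x) = C1 + C2*x + C3*x^2 - x^5/10 - x^4/12 + x^3/9


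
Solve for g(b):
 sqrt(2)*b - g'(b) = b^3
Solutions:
 g(b) = C1 - b^4/4 + sqrt(2)*b^2/2


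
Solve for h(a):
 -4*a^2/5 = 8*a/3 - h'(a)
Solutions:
 h(a) = C1 + 4*a^3/15 + 4*a^2/3


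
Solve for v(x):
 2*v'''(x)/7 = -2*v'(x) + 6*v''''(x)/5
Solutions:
 v(x) = C1 + C2*exp(x*(-2^(2/3)*5^(1/3)*(63*sqrt(1752429) + 83399)^(1/3) - 10*2^(1/3)*5^(2/3)/(63*sqrt(1752429) + 83399)^(1/3) + 20)/252)*sin(10^(1/3)*sqrt(3)*x*(-2^(1/3)*(63*sqrt(1752429) + 83399)^(1/3) + 10*5^(1/3)/(63*sqrt(1752429) + 83399)^(1/3))/252) + C3*exp(x*(-2^(2/3)*5^(1/3)*(63*sqrt(1752429) + 83399)^(1/3) - 10*2^(1/3)*5^(2/3)/(63*sqrt(1752429) + 83399)^(1/3) + 20)/252)*cos(10^(1/3)*sqrt(3)*x*(-2^(1/3)*(63*sqrt(1752429) + 83399)^(1/3) + 10*5^(1/3)/(63*sqrt(1752429) + 83399)^(1/3))/252) + C4*exp(x*(10*2^(1/3)*5^(2/3)/(63*sqrt(1752429) + 83399)^(1/3) + 10 + 2^(2/3)*5^(1/3)*(63*sqrt(1752429) + 83399)^(1/3))/126)


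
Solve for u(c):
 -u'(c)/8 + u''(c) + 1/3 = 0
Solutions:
 u(c) = C1 + C2*exp(c/8) + 8*c/3


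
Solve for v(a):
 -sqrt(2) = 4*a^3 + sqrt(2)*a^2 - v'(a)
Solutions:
 v(a) = C1 + a^4 + sqrt(2)*a^3/3 + sqrt(2)*a


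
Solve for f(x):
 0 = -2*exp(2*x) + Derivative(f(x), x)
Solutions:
 f(x) = C1 + exp(2*x)


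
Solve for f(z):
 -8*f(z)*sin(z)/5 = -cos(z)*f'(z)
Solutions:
 f(z) = C1/cos(z)^(8/5)


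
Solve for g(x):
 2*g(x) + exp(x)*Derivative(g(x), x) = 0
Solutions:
 g(x) = C1*exp(2*exp(-x))


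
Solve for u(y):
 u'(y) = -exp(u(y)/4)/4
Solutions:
 u(y) = 4*log(1/(C1 + y)) + 16*log(2)


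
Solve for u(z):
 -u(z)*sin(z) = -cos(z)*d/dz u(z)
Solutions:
 u(z) = C1/cos(z)


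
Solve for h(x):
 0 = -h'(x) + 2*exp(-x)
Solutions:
 h(x) = C1 - 2*exp(-x)


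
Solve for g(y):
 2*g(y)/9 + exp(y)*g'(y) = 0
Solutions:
 g(y) = C1*exp(2*exp(-y)/9)


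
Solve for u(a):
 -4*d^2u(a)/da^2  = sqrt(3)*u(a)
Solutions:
 u(a) = C1*sin(3^(1/4)*a/2) + C2*cos(3^(1/4)*a/2)


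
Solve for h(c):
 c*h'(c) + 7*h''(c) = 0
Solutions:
 h(c) = C1 + C2*erf(sqrt(14)*c/14)


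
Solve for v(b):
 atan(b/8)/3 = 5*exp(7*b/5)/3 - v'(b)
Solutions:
 v(b) = C1 - b*atan(b/8)/3 + 25*exp(7*b/5)/21 + 4*log(b^2 + 64)/3


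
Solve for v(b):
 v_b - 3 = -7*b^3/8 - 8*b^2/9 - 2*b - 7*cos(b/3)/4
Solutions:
 v(b) = C1 - 7*b^4/32 - 8*b^3/27 - b^2 + 3*b - 21*sin(b/3)/4


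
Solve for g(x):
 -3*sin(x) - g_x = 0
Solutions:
 g(x) = C1 + 3*cos(x)


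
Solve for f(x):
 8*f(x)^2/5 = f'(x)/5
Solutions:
 f(x) = -1/(C1 + 8*x)


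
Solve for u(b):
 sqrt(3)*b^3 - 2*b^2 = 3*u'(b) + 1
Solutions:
 u(b) = C1 + sqrt(3)*b^4/12 - 2*b^3/9 - b/3


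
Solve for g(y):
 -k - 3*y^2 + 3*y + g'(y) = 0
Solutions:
 g(y) = C1 + k*y + y^3 - 3*y^2/2


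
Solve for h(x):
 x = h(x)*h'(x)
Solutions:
 h(x) = -sqrt(C1 + x^2)
 h(x) = sqrt(C1 + x^2)


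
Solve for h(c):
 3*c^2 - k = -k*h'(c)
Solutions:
 h(c) = C1 - c^3/k + c


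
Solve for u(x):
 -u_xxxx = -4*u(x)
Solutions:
 u(x) = C1*exp(-sqrt(2)*x) + C2*exp(sqrt(2)*x) + C3*sin(sqrt(2)*x) + C4*cos(sqrt(2)*x)


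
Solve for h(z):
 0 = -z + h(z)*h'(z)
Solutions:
 h(z) = -sqrt(C1 + z^2)
 h(z) = sqrt(C1 + z^2)


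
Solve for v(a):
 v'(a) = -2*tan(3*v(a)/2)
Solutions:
 v(a) = -2*asin(C1*exp(-3*a))/3 + 2*pi/3
 v(a) = 2*asin(C1*exp(-3*a))/3


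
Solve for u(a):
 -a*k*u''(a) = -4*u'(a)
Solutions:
 u(a) = C1 + a^(((re(k) + 4)*re(k) + im(k)^2)/(re(k)^2 + im(k)^2))*(C2*sin(4*log(a)*Abs(im(k))/(re(k)^2 + im(k)^2)) + C3*cos(4*log(a)*im(k)/(re(k)^2 + im(k)^2)))


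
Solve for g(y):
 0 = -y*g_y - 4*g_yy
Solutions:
 g(y) = C1 + C2*erf(sqrt(2)*y/4)


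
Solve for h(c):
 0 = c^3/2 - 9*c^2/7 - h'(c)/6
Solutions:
 h(c) = C1 + 3*c^4/4 - 18*c^3/7


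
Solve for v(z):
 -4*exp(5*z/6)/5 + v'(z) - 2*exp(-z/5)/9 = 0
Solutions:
 v(z) = C1 + 24*exp(5*z/6)/25 - 10*exp(-z/5)/9


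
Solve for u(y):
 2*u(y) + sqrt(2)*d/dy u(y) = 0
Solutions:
 u(y) = C1*exp(-sqrt(2)*y)


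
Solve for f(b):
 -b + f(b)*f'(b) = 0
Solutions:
 f(b) = -sqrt(C1 + b^2)
 f(b) = sqrt(C1 + b^2)


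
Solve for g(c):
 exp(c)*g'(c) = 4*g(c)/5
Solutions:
 g(c) = C1*exp(-4*exp(-c)/5)


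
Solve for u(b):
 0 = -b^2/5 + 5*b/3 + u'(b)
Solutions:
 u(b) = C1 + b^3/15 - 5*b^2/6


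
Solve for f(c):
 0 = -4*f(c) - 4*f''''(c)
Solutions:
 f(c) = (C1*sin(sqrt(2)*c/2) + C2*cos(sqrt(2)*c/2))*exp(-sqrt(2)*c/2) + (C3*sin(sqrt(2)*c/2) + C4*cos(sqrt(2)*c/2))*exp(sqrt(2)*c/2)


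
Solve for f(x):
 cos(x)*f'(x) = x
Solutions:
 f(x) = C1 + Integral(x/cos(x), x)


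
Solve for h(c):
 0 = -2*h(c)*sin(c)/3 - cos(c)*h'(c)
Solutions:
 h(c) = C1*cos(c)^(2/3)


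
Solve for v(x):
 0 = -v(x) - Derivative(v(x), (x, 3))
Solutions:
 v(x) = C3*exp(-x) + (C1*sin(sqrt(3)*x/2) + C2*cos(sqrt(3)*x/2))*exp(x/2)


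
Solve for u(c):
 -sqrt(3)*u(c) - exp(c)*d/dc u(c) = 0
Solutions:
 u(c) = C1*exp(sqrt(3)*exp(-c))


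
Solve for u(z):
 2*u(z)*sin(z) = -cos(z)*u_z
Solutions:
 u(z) = C1*cos(z)^2


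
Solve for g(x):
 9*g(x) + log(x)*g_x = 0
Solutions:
 g(x) = C1*exp(-9*li(x))


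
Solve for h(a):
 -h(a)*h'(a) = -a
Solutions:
 h(a) = -sqrt(C1 + a^2)
 h(a) = sqrt(C1 + a^2)


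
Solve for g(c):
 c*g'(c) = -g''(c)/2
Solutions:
 g(c) = C1 + C2*erf(c)


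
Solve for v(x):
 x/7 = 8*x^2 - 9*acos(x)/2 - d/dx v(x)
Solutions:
 v(x) = C1 + 8*x^3/3 - x^2/14 - 9*x*acos(x)/2 + 9*sqrt(1 - x^2)/2


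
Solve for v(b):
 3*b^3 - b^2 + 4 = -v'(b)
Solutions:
 v(b) = C1 - 3*b^4/4 + b^3/3 - 4*b


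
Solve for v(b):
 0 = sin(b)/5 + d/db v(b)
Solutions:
 v(b) = C1 + cos(b)/5


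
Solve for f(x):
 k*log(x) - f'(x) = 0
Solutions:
 f(x) = C1 + k*x*log(x) - k*x


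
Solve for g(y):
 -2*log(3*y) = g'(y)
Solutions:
 g(y) = C1 - 2*y*log(y) - y*log(9) + 2*y


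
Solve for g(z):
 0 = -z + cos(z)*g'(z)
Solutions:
 g(z) = C1 + Integral(z/cos(z), z)


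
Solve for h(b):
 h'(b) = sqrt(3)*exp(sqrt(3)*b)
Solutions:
 h(b) = C1 + exp(sqrt(3)*b)


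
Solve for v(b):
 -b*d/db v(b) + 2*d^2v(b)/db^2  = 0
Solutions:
 v(b) = C1 + C2*erfi(b/2)


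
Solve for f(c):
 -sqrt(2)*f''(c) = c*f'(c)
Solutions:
 f(c) = C1 + C2*erf(2^(1/4)*c/2)


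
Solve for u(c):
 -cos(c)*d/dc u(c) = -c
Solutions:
 u(c) = C1 + Integral(c/cos(c), c)


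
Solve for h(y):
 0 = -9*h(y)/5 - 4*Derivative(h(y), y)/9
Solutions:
 h(y) = C1*exp(-81*y/20)


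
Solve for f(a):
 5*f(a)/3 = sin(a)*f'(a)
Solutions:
 f(a) = C1*(cos(a) - 1)^(5/6)/(cos(a) + 1)^(5/6)


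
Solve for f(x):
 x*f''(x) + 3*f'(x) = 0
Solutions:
 f(x) = C1 + C2/x^2


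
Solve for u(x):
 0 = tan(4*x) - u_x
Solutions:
 u(x) = C1 - log(cos(4*x))/4


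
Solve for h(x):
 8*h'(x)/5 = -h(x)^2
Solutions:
 h(x) = 8/(C1 + 5*x)


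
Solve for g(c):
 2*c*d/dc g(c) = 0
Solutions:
 g(c) = C1


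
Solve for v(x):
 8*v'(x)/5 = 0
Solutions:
 v(x) = C1


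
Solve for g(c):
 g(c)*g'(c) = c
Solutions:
 g(c) = -sqrt(C1 + c^2)
 g(c) = sqrt(C1 + c^2)


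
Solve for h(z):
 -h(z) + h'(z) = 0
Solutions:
 h(z) = C1*exp(z)


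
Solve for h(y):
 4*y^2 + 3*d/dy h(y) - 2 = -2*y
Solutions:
 h(y) = C1 - 4*y^3/9 - y^2/3 + 2*y/3


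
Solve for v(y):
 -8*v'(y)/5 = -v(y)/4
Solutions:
 v(y) = C1*exp(5*y/32)


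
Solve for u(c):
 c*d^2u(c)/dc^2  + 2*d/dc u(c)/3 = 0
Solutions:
 u(c) = C1 + C2*c^(1/3)


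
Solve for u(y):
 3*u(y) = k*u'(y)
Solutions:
 u(y) = C1*exp(3*y/k)


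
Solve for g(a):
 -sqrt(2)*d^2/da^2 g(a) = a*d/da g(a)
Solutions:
 g(a) = C1 + C2*erf(2^(1/4)*a/2)


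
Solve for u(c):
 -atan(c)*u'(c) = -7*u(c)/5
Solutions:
 u(c) = C1*exp(7*Integral(1/atan(c), c)/5)


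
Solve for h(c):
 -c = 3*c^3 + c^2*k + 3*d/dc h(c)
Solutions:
 h(c) = C1 - c^4/4 - c^3*k/9 - c^2/6


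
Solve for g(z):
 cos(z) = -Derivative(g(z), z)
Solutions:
 g(z) = C1 - sin(z)


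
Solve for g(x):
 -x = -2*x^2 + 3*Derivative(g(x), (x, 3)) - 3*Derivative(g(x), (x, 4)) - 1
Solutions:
 g(x) = C1 + C2*x + C3*x^2 + C4*exp(x) + x^5/90 + x^4/24 + 2*x^3/9


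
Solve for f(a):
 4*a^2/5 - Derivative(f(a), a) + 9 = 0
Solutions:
 f(a) = C1 + 4*a^3/15 + 9*a


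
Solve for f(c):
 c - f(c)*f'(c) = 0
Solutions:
 f(c) = -sqrt(C1 + c^2)
 f(c) = sqrt(C1 + c^2)


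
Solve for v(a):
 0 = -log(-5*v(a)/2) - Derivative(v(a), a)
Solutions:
 Integral(1/(log(-_y) - log(2) + log(5)), (_y, v(a))) = C1 - a


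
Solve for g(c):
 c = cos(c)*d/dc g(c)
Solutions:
 g(c) = C1 + Integral(c/cos(c), c)


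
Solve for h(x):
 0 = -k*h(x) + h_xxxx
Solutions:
 h(x) = C1*exp(-k^(1/4)*x) + C2*exp(k^(1/4)*x) + C3*exp(-I*k^(1/4)*x) + C4*exp(I*k^(1/4)*x)


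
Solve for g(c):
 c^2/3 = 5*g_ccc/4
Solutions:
 g(c) = C1 + C2*c + C3*c^2 + c^5/225


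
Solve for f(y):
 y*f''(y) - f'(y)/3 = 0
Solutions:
 f(y) = C1 + C2*y^(4/3)


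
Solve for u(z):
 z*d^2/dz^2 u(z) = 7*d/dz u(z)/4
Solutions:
 u(z) = C1 + C2*z^(11/4)


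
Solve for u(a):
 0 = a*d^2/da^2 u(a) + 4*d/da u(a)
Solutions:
 u(a) = C1 + C2/a^3


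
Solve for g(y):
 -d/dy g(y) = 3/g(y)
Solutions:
 g(y) = -sqrt(C1 - 6*y)
 g(y) = sqrt(C1 - 6*y)


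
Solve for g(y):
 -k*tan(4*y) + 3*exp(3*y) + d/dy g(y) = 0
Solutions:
 g(y) = C1 - k*log(cos(4*y))/4 - exp(3*y)


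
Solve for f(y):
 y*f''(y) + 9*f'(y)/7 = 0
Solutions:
 f(y) = C1 + C2/y^(2/7)


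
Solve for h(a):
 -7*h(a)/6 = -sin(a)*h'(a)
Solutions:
 h(a) = C1*(cos(a) - 1)^(7/12)/(cos(a) + 1)^(7/12)


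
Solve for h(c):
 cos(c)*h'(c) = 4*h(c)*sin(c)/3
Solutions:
 h(c) = C1/cos(c)^(4/3)


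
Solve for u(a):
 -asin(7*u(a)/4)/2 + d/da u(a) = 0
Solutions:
 Integral(1/asin(7*_y/4), (_y, u(a))) = C1 + a/2


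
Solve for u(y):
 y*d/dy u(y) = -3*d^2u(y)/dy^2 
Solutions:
 u(y) = C1 + C2*erf(sqrt(6)*y/6)


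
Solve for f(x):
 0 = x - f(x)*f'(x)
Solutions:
 f(x) = -sqrt(C1 + x^2)
 f(x) = sqrt(C1 + x^2)


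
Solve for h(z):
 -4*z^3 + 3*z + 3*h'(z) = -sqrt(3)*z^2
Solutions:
 h(z) = C1 + z^4/3 - sqrt(3)*z^3/9 - z^2/2


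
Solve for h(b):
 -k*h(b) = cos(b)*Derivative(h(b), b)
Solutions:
 h(b) = C1*exp(k*(log(sin(b) - 1) - log(sin(b) + 1))/2)


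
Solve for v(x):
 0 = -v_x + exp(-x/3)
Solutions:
 v(x) = C1 - 3*exp(-x/3)


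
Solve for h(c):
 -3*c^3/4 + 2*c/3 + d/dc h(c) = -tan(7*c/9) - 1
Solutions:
 h(c) = C1 + 3*c^4/16 - c^2/3 - c + 9*log(cos(7*c/9))/7


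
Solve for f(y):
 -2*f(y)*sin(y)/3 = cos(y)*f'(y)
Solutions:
 f(y) = C1*cos(y)^(2/3)


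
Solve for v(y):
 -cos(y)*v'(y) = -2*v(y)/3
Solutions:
 v(y) = C1*(sin(y) + 1)^(1/3)/(sin(y) - 1)^(1/3)


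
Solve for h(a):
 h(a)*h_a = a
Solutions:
 h(a) = -sqrt(C1 + a^2)
 h(a) = sqrt(C1 + a^2)


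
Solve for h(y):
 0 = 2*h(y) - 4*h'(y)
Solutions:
 h(y) = C1*exp(y/2)


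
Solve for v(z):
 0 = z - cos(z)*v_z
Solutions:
 v(z) = C1 + Integral(z/cos(z), z)


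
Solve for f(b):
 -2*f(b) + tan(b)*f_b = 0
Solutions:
 f(b) = C1*sin(b)^2


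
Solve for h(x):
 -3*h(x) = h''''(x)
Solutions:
 h(x) = (C1*sin(sqrt(2)*3^(1/4)*x/2) + C2*cos(sqrt(2)*3^(1/4)*x/2))*exp(-sqrt(2)*3^(1/4)*x/2) + (C3*sin(sqrt(2)*3^(1/4)*x/2) + C4*cos(sqrt(2)*3^(1/4)*x/2))*exp(sqrt(2)*3^(1/4)*x/2)


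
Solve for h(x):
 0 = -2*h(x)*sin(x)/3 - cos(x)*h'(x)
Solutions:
 h(x) = C1*cos(x)^(2/3)


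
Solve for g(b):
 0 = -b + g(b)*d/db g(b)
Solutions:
 g(b) = -sqrt(C1 + b^2)
 g(b) = sqrt(C1 + b^2)


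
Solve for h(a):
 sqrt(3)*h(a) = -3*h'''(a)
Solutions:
 h(a) = C3*exp(-3^(5/6)*a/3) + (C1*sin(3^(1/3)*a/2) + C2*cos(3^(1/3)*a/2))*exp(3^(5/6)*a/6)


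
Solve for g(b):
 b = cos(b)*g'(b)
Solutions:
 g(b) = C1 + Integral(b/cos(b), b)


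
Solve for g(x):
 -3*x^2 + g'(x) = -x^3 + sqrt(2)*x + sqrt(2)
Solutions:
 g(x) = C1 - x^4/4 + x^3 + sqrt(2)*x^2/2 + sqrt(2)*x


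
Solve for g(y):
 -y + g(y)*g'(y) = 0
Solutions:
 g(y) = -sqrt(C1 + y^2)
 g(y) = sqrt(C1 + y^2)


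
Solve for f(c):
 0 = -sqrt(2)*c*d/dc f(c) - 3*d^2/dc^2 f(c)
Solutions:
 f(c) = C1 + C2*erf(2^(3/4)*sqrt(3)*c/6)


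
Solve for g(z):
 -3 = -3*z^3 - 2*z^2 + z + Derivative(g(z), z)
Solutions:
 g(z) = C1 + 3*z^4/4 + 2*z^3/3 - z^2/2 - 3*z


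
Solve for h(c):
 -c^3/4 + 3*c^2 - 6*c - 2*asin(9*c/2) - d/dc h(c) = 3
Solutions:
 h(c) = C1 - c^4/16 + c^3 - 3*c^2 - 2*c*asin(9*c/2) - 3*c - 2*sqrt(4 - 81*c^2)/9


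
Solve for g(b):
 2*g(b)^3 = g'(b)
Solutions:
 g(b) = -sqrt(2)*sqrt(-1/(C1 + 2*b))/2
 g(b) = sqrt(2)*sqrt(-1/(C1 + 2*b))/2


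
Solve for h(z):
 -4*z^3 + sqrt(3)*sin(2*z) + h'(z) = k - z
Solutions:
 h(z) = C1 + k*z + z^4 - z^2/2 + sqrt(3)*cos(2*z)/2


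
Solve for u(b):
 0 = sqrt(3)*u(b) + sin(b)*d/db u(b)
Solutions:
 u(b) = C1*(cos(b) + 1)^(sqrt(3)/2)/(cos(b) - 1)^(sqrt(3)/2)


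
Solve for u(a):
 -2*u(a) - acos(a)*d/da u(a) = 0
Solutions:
 u(a) = C1*exp(-2*Integral(1/acos(a), a))


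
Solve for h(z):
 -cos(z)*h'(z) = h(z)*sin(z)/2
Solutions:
 h(z) = C1*sqrt(cos(z))


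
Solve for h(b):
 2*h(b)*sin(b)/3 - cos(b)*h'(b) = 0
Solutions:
 h(b) = C1/cos(b)^(2/3)


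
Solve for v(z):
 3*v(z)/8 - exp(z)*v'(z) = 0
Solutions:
 v(z) = C1*exp(-3*exp(-z)/8)


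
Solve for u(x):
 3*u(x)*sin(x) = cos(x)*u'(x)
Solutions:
 u(x) = C1/cos(x)^3


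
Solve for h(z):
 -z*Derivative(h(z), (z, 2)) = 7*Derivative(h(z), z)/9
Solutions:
 h(z) = C1 + C2*z^(2/9)


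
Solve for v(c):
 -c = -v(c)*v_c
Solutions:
 v(c) = -sqrt(C1 + c^2)
 v(c) = sqrt(C1 + c^2)


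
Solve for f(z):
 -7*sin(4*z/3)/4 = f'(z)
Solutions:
 f(z) = C1 + 21*cos(4*z/3)/16


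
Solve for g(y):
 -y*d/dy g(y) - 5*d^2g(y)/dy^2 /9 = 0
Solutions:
 g(y) = C1 + C2*erf(3*sqrt(10)*y/10)


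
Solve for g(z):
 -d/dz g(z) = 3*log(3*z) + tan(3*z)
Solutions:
 g(z) = C1 - 3*z*log(z) - 3*z*log(3) + 3*z + log(cos(3*z))/3


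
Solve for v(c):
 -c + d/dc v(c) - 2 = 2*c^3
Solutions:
 v(c) = C1 + c^4/2 + c^2/2 + 2*c


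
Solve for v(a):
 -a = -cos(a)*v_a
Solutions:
 v(a) = C1 + Integral(a/cos(a), a)


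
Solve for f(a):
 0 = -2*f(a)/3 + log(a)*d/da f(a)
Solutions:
 f(a) = C1*exp(2*li(a)/3)


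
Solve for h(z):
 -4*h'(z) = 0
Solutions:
 h(z) = C1


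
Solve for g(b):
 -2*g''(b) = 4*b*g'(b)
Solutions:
 g(b) = C1 + C2*erf(b)


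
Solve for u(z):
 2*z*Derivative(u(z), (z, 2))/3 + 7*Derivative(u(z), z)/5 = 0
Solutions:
 u(z) = C1 + C2/z^(11/10)


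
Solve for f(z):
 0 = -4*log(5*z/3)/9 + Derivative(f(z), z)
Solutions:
 f(z) = C1 + 4*z*log(z)/9 - 4*z*log(3)/9 - 4*z/9 + 4*z*log(5)/9


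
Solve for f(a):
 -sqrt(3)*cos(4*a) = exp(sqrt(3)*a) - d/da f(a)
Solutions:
 f(a) = C1 + sqrt(3)*exp(sqrt(3)*a)/3 + sqrt(3)*sin(4*a)/4


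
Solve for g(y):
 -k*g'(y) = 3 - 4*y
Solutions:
 g(y) = C1 + 2*y^2/k - 3*y/k


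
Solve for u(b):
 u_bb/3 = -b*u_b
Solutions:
 u(b) = C1 + C2*erf(sqrt(6)*b/2)


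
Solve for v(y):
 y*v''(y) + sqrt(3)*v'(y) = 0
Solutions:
 v(y) = C1 + C2*y^(1 - sqrt(3))


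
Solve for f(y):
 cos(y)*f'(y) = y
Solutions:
 f(y) = C1 + Integral(y/cos(y), y)


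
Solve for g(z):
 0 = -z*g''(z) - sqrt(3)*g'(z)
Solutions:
 g(z) = C1 + C2*z^(1 - sqrt(3))


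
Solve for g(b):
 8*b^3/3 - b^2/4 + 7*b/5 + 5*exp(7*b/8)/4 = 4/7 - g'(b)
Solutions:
 g(b) = C1 - 2*b^4/3 + b^3/12 - 7*b^2/10 + 4*b/7 - 10*exp(7*b/8)/7


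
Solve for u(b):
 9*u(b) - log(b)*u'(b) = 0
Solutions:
 u(b) = C1*exp(9*li(b))


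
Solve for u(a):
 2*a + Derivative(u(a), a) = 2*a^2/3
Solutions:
 u(a) = C1 + 2*a^3/9 - a^2


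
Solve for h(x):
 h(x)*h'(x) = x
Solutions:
 h(x) = -sqrt(C1 + x^2)
 h(x) = sqrt(C1 + x^2)


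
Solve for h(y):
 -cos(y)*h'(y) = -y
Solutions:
 h(y) = C1 + Integral(y/cos(y), y)


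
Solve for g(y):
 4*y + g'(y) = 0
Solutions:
 g(y) = C1 - 2*y^2


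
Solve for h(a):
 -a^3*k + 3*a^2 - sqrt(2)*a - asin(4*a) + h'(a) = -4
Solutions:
 h(a) = C1 + a^4*k/4 - a^3 + sqrt(2)*a^2/2 + a*asin(4*a) - 4*a + sqrt(1 - 16*a^2)/4


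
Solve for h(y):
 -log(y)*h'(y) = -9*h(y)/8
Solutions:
 h(y) = C1*exp(9*li(y)/8)


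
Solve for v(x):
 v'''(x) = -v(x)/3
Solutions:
 v(x) = C3*exp(-3^(2/3)*x/3) + (C1*sin(3^(1/6)*x/2) + C2*cos(3^(1/6)*x/2))*exp(3^(2/3)*x/6)


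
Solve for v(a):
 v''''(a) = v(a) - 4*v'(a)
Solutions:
 v(a) = (C1*exp(-a*sqrt(-1/2 + sqrt(2))) + C2*exp(a*sqrt(-1/2 + sqrt(2))))*exp(-sqrt(2)*a/2) + (C3*sin(a*sqrt(1/2 + sqrt(2))) + C4*cos(a*sqrt(1/2 + sqrt(2))))*exp(sqrt(2)*a/2)


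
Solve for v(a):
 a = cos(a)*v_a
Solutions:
 v(a) = C1 + Integral(a/cos(a), a)


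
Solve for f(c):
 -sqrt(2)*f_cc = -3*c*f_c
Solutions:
 f(c) = C1 + C2*erfi(2^(1/4)*sqrt(3)*c/2)


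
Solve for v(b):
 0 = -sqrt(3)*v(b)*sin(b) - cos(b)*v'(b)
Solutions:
 v(b) = C1*cos(b)^(sqrt(3))


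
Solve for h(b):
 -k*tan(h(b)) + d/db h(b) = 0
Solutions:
 h(b) = pi - asin(C1*exp(b*k))
 h(b) = asin(C1*exp(b*k))


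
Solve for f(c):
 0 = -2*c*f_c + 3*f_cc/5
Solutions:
 f(c) = C1 + C2*erfi(sqrt(15)*c/3)


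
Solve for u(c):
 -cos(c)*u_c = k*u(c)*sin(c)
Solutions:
 u(c) = C1*exp(k*log(cos(c)))


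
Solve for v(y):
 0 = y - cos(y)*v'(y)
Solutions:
 v(y) = C1 + Integral(y/cos(y), y)


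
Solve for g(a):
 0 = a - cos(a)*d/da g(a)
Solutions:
 g(a) = C1 + Integral(a/cos(a), a)


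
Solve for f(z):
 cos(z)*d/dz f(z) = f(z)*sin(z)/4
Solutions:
 f(z) = C1/cos(z)^(1/4)


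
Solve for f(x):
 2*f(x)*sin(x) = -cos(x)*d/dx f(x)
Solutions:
 f(x) = C1*cos(x)^2


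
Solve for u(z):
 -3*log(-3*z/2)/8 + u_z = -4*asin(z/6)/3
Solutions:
 u(z) = C1 + 3*z*log(-z)/8 - 4*z*asin(z/6)/3 - 3*z/8 - 3*z*log(2)/8 + 3*z*log(3)/8 - 4*sqrt(36 - z^2)/3


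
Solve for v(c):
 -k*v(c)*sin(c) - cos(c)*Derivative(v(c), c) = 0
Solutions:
 v(c) = C1*exp(k*log(cos(c)))


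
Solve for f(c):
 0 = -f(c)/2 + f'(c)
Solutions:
 f(c) = C1*exp(c/2)


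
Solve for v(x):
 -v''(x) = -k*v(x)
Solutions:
 v(x) = C1*exp(-sqrt(k)*x) + C2*exp(sqrt(k)*x)


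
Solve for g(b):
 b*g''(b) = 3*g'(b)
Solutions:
 g(b) = C1 + C2*b^4


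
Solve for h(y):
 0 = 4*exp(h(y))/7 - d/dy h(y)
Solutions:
 h(y) = log(-1/(C1 + 4*y)) + log(7)


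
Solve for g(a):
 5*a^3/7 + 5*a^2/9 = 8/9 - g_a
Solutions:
 g(a) = C1 - 5*a^4/28 - 5*a^3/27 + 8*a/9


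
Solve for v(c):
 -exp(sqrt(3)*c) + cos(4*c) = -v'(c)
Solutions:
 v(c) = C1 + sqrt(3)*exp(sqrt(3)*c)/3 - sin(4*c)/4


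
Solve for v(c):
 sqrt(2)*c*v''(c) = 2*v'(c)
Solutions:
 v(c) = C1 + C2*c^(1 + sqrt(2))


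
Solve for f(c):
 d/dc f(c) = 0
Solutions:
 f(c) = C1


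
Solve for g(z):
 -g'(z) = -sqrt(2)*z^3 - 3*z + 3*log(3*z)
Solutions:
 g(z) = C1 + sqrt(2)*z^4/4 + 3*z^2/2 - 3*z*log(z) - 3*z*log(3) + 3*z


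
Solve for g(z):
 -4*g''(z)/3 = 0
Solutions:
 g(z) = C1 + C2*z


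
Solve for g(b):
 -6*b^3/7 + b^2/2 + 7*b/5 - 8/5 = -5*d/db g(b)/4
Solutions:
 g(b) = C1 + 6*b^4/35 - 2*b^3/15 - 14*b^2/25 + 32*b/25


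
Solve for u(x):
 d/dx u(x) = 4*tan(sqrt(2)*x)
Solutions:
 u(x) = C1 - 2*sqrt(2)*log(cos(sqrt(2)*x))


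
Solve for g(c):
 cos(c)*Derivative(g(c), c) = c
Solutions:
 g(c) = C1 + Integral(c/cos(c), c)


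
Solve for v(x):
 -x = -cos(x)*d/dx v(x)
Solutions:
 v(x) = C1 + Integral(x/cos(x), x)


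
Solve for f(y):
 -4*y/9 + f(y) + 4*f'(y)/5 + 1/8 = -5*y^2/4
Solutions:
 f(y) = C1*exp(-5*y/4) - 5*y^2/4 + 22*y/9 - 749/360


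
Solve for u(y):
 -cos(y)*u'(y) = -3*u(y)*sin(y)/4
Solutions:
 u(y) = C1/cos(y)^(3/4)


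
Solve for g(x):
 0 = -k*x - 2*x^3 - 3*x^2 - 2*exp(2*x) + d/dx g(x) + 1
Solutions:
 g(x) = C1 + k*x^2/2 + x^4/2 + x^3 - x + exp(2*x)


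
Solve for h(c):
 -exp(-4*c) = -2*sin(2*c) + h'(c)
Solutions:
 h(c) = C1 - cos(2*c) + exp(-4*c)/4


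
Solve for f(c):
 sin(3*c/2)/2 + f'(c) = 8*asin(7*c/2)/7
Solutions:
 f(c) = C1 + 8*c*asin(7*c/2)/7 + 8*sqrt(4 - 49*c^2)/49 + cos(3*c/2)/3


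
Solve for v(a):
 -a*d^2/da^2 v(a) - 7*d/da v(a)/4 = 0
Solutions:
 v(a) = C1 + C2/a^(3/4)


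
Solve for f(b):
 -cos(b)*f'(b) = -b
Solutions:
 f(b) = C1 + Integral(b/cos(b), b)


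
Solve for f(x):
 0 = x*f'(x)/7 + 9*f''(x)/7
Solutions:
 f(x) = C1 + C2*erf(sqrt(2)*x/6)


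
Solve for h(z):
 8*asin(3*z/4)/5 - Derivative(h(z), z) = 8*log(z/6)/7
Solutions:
 h(z) = C1 - 8*z*log(z)/7 + 8*z*asin(3*z/4)/5 + 8*z/7 + 8*z*log(6)/7 + 8*sqrt(16 - 9*z^2)/15


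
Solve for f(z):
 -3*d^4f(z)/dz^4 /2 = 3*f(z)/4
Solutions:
 f(z) = (C1*sin(2^(1/4)*z/2) + C2*cos(2^(1/4)*z/2))*exp(-2^(1/4)*z/2) + (C3*sin(2^(1/4)*z/2) + C4*cos(2^(1/4)*z/2))*exp(2^(1/4)*z/2)


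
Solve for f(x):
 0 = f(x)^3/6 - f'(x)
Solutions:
 f(x) = -sqrt(3)*sqrt(-1/(C1 + x))
 f(x) = sqrt(3)*sqrt(-1/(C1 + x))


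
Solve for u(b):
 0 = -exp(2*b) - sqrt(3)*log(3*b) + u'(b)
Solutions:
 u(b) = C1 + sqrt(3)*b*log(b) + sqrt(3)*b*(-1 + log(3)) + exp(2*b)/2


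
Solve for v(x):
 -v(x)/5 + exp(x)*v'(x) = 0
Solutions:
 v(x) = C1*exp(-exp(-x)/5)


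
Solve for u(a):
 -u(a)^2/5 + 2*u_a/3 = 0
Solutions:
 u(a) = -10/(C1 + 3*a)


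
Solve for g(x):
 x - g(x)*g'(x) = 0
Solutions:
 g(x) = -sqrt(C1 + x^2)
 g(x) = sqrt(C1 + x^2)


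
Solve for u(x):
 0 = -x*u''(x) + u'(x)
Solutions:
 u(x) = C1 + C2*x^2


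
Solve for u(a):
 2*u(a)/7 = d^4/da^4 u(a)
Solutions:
 u(a) = C1*exp(-2^(1/4)*7^(3/4)*a/7) + C2*exp(2^(1/4)*7^(3/4)*a/7) + C3*sin(2^(1/4)*7^(3/4)*a/7) + C4*cos(2^(1/4)*7^(3/4)*a/7)


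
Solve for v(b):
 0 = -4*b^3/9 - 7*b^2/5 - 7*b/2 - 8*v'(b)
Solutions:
 v(b) = C1 - b^4/72 - 7*b^3/120 - 7*b^2/32


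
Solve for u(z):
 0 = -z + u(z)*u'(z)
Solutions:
 u(z) = -sqrt(C1 + z^2)
 u(z) = sqrt(C1 + z^2)


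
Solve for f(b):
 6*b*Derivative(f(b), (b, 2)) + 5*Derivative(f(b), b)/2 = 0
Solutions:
 f(b) = C1 + C2*b^(7/12)


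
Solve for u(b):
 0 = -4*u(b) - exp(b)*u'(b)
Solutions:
 u(b) = C1*exp(4*exp(-b))


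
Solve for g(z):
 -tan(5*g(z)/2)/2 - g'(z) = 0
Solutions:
 g(z) = -2*asin(C1*exp(-5*z/4))/5 + 2*pi/5
 g(z) = 2*asin(C1*exp(-5*z/4))/5


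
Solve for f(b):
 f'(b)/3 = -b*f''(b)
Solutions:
 f(b) = C1 + C2*b^(2/3)


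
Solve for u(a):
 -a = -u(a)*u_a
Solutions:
 u(a) = -sqrt(C1 + a^2)
 u(a) = sqrt(C1 + a^2)


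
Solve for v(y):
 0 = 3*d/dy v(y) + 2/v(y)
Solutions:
 v(y) = -sqrt(C1 - 12*y)/3
 v(y) = sqrt(C1 - 12*y)/3


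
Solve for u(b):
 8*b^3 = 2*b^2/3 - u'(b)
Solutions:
 u(b) = C1 - 2*b^4 + 2*b^3/9


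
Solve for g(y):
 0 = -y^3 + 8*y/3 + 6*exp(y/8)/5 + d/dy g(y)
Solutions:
 g(y) = C1 + y^4/4 - 4*y^2/3 - 48*exp(y/8)/5


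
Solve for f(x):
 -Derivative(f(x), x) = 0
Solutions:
 f(x) = C1


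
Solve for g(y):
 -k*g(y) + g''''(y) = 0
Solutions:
 g(y) = C1*exp(-k^(1/4)*y) + C2*exp(k^(1/4)*y) + C3*exp(-I*k^(1/4)*y) + C4*exp(I*k^(1/4)*y)


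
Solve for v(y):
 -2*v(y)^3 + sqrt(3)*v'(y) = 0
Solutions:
 v(y) = -sqrt(6)*sqrt(-1/(C1 + 2*sqrt(3)*y))/2
 v(y) = sqrt(6)*sqrt(-1/(C1 + 2*sqrt(3)*y))/2


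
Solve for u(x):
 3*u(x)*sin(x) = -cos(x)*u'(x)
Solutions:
 u(x) = C1*cos(x)^3


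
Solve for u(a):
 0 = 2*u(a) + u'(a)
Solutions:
 u(a) = C1*exp(-2*a)


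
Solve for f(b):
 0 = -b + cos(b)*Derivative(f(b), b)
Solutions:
 f(b) = C1 + Integral(b/cos(b), b)


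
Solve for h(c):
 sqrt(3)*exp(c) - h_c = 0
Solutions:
 h(c) = C1 + sqrt(3)*exp(c)


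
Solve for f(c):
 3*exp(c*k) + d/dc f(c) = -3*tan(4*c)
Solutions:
 f(c) = C1 - 3*Piecewise((exp(c*k)/k, Ne(k, 0)), (c, True)) + 3*log(cos(4*c))/4


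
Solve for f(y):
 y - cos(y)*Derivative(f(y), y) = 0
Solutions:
 f(y) = C1 + Integral(y/cos(y), y)


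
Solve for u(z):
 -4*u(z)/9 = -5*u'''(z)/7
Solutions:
 u(z) = C3*exp(2100^(1/3)*z/15) + (C1*sin(3^(5/6)*700^(1/3)*z/30) + C2*cos(3^(5/6)*700^(1/3)*z/30))*exp(-2100^(1/3)*z/30)


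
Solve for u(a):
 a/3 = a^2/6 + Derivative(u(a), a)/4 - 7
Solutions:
 u(a) = C1 - 2*a^3/9 + 2*a^2/3 + 28*a
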